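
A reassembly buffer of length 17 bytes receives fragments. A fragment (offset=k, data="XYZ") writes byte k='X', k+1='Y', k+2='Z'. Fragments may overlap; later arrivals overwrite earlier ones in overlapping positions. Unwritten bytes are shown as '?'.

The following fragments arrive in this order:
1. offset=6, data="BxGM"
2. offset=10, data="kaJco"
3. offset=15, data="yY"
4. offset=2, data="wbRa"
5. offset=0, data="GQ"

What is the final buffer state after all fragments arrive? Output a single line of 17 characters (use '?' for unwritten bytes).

Fragment 1: offset=6 data="BxGM" -> buffer=??????BxGM???????
Fragment 2: offset=10 data="kaJco" -> buffer=??????BxGMkaJco??
Fragment 3: offset=15 data="yY" -> buffer=??????BxGMkaJcoyY
Fragment 4: offset=2 data="wbRa" -> buffer=??wbRaBxGMkaJcoyY
Fragment 5: offset=0 data="GQ" -> buffer=GQwbRaBxGMkaJcoyY

Answer: GQwbRaBxGMkaJcoyY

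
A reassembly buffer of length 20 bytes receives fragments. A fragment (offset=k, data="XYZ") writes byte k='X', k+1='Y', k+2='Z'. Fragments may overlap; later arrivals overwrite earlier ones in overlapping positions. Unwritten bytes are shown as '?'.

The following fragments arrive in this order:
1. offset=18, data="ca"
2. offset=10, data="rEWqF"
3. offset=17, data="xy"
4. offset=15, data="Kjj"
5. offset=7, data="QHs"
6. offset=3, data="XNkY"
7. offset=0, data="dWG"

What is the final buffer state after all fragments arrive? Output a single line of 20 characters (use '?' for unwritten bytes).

Answer: dWGXNkYQHsrEWqFKjjya

Derivation:
Fragment 1: offset=18 data="ca" -> buffer=??????????????????ca
Fragment 2: offset=10 data="rEWqF" -> buffer=??????????rEWqF???ca
Fragment 3: offset=17 data="xy" -> buffer=??????????rEWqF??xya
Fragment 4: offset=15 data="Kjj" -> buffer=??????????rEWqFKjjya
Fragment 5: offset=7 data="QHs" -> buffer=???????QHsrEWqFKjjya
Fragment 6: offset=3 data="XNkY" -> buffer=???XNkYQHsrEWqFKjjya
Fragment 7: offset=0 data="dWG" -> buffer=dWGXNkYQHsrEWqFKjjya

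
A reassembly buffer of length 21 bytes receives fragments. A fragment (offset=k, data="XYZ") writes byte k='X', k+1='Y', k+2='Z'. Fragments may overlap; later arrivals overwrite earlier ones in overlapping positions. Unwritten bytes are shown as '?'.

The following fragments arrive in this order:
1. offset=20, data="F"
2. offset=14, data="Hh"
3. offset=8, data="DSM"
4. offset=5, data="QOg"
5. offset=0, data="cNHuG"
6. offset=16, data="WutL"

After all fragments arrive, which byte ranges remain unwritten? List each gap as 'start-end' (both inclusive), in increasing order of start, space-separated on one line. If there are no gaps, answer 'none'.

Fragment 1: offset=20 len=1
Fragment 2: offset=14 len=2
Fragment 3: offset=8 len=3
Fragment 4: offset=5 len=3
Fragment 5: offset=0 len=5
Fragment 6: offset=16 len=4
Gaps: 11-13

Answer: 11-13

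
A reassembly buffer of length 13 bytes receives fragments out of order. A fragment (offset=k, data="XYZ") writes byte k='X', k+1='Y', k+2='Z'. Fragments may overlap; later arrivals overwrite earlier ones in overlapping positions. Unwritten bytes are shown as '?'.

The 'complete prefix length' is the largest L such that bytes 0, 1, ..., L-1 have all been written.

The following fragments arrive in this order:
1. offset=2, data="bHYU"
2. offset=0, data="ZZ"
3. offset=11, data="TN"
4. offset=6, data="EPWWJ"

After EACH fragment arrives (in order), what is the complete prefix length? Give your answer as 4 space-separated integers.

Answer: 0 6 6 13

Derivation:
Fragment 1: offset=2 data="bHYU" -> buffer=??bHYU??????? -> prefix_len=0
Fragment 2: offset=0 data="ZZ" -> buffer=ZZbHYU??????? -> prefix_len=6
Fragment 3: offset=11 data="TN" -> buffer=ZZbHYU?????TN -> prefix_len=6
Fragment 4: offset=6 data="EPWWJ" -> buffer=ZZbHYUEPWWJTN -> prefix_len=13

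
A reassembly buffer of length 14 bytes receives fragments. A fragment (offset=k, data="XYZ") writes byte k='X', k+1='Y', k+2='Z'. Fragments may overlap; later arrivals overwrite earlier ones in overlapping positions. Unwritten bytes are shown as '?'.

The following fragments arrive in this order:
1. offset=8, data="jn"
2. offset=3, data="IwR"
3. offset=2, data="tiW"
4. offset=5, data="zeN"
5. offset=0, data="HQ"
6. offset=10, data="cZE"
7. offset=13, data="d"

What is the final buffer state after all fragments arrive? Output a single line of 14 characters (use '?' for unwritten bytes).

Fragment 1: offset=8 data="jn" -> buffer=????????jn????
Fragment 2: offset=3 data="IwR" -> buffer=???IwR??jn????
Fragment 3: offset=2 data="tiW" -> buffer=??tiWR??jn????
Fragment 4: offset=5 data="zeN" -> buffer=??tiWzeNjn????
Fragment 5: offset=0 data="HQ" -> buffer=HQtiWzeNjn????
Fragment 6: offset=10 data="cZE" -> buffer=HQtiWzeNjncZE?
Fragment 7: offset=13 data="d" -> buffer=HQtiWzeNjncZEd

Answer: HQtiWzeNjncZEd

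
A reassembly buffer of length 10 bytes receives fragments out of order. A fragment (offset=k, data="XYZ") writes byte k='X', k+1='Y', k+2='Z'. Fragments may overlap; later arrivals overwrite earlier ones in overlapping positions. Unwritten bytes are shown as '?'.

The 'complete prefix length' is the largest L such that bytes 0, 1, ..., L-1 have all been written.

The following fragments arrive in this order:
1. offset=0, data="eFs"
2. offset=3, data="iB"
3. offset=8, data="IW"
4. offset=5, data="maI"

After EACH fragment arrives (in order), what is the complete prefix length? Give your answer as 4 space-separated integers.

Fragment 1: offset=0 data="eFs" -> buffer=eFs??????? -> prefix_len=3
Fragment 2: offset=3 data="iB" -> buffer=eFsiB????? -> prefix_len=5
Fragment 3: offset=8 data="IW" -> buffer=eFsiB???IW -> prefix_len=5
Fragment 4: offset=5 data="maI" -> buffer=eFsiBmaIIW -> prefix_len=10

Answer: 3 5 5 10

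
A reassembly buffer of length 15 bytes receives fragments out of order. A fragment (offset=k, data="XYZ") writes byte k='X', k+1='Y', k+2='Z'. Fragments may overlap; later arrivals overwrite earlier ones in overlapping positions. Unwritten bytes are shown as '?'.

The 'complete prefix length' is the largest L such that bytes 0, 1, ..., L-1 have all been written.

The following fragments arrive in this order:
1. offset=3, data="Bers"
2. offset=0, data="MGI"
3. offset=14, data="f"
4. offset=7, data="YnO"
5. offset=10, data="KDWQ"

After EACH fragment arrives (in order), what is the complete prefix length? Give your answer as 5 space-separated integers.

Fragment 1: offset=3 data="Bers" -> buffer=???Bers???????? -> prefix_len=0
Fragment 2: offset=0 data="MGI" -> buffer=MGIBers???????? -> prefix_len=7
Fragment 3: offset=14 data="f" -> buffer=MGIBers???????f -> prefix_len=7
Fragment 4: offset=7 data="YnO" -> buffer=MGIBersYnO????f -> prefix_len=10
Fragment 5: offset=10 data="KDWQ" -> buffer=MGIBersYnOKDWQf -> prefix_len=15

Answer: 0 7 7 10 15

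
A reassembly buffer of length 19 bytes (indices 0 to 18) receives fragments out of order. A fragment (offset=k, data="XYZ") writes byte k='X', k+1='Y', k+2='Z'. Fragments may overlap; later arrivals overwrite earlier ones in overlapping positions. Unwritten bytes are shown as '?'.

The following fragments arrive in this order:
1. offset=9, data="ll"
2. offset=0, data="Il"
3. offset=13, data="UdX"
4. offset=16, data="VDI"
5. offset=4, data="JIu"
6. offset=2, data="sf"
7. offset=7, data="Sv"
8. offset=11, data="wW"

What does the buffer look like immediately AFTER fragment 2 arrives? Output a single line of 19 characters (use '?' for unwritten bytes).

Answer: Il???????ll????????

Derivation:
Fragment 1: offset=9 data="ll" -> buffer=?????????ll????????
Fragment 2: offset=0 data="Il" -> buffer=Il???????ll????????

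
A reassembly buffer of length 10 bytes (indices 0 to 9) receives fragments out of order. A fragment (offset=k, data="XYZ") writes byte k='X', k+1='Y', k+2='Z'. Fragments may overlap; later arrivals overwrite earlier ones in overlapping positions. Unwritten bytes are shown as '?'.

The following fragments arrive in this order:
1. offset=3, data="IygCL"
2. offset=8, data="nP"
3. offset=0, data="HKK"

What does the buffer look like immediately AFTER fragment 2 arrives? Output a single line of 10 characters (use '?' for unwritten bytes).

Answer: ???IygCLnP

Derivation:
Fragment 1: offset=3 data="IygCL" -> buffer=???IygCL??
Fragment 2: offset=8 data="nP" -> buffer=???IygCLnP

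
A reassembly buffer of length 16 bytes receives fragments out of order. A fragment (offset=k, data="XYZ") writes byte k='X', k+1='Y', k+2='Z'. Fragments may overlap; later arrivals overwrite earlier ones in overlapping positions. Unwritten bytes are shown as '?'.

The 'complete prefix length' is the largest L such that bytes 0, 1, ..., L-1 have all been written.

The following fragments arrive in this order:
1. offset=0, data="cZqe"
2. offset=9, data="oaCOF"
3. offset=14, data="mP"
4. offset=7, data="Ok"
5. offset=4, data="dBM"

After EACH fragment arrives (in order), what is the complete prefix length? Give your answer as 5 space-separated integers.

Fragment 1: offset=0 data="cZqe" -> buffer=cZqe???????????? -> prefix_len=4
Fragment 2: offset=9 data="oaCOF" -> buffer=cZqe?????oaCOF?? -> prefix_len=4
Fragment 3: offset=14 data="mP" -> buffer=cZqe?????oaCOFmP -> prefix_len=4
Fragment 4: offset=7 data="Ok" -> buffer=cZqe???OkoaCOFmP -> prefix_len=4
Fragment 5: offset=4 data="dBM" -> buffer=cZqedBMOkoaCOFmP -> prefix_len=16

Answer: 4 4 4 4 16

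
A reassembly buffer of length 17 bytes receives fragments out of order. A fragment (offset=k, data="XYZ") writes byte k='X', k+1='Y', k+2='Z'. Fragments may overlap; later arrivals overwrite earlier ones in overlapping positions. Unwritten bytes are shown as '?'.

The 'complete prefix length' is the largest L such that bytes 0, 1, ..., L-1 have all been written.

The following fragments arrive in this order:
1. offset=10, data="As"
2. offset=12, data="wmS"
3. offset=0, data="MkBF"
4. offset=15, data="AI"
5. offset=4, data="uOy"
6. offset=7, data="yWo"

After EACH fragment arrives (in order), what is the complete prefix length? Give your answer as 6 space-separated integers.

Answer: 0 0 4 4 7 17

Derivation:
Fragment 1: offset=10 data="As" -> buffer=??????????As????? -> prefix_len=0
Fragment 2: offset=12 data="wmS" -> buffer=??????????AswmS?? -> prefix_len=0
Fragment 3: offset=0 data="MkBF" -> buffer=MkBF??????AswmS?? -> prefix_len=4
Fragment 4: offset=15 data="AI" -> buffer=MkBF??????AswmSAI -> prefix_len=4
Fragment 5: offset=4 data="uOy" -> buffer=MkBFuOy???AswmSAI -> prefix_len=7
Fragment 6: offset=7 data="yWo" -> buffer=MkBFuOyyWoAswmSAI -> prefix_len=17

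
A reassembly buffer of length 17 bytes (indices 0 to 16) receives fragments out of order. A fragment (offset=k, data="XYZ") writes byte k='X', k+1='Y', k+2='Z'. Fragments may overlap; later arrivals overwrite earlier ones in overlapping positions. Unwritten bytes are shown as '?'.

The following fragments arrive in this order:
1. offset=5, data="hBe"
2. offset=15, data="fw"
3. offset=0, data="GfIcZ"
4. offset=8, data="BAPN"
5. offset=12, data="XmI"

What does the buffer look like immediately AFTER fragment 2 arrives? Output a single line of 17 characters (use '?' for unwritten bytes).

Fragment 1: offset=5 data="hBe" -> buffer=?????hBe?????????
Fragment 2: offset=15 data="fw" -> buffer=?????hBe???????fw

Answer: ?????hBe???????fw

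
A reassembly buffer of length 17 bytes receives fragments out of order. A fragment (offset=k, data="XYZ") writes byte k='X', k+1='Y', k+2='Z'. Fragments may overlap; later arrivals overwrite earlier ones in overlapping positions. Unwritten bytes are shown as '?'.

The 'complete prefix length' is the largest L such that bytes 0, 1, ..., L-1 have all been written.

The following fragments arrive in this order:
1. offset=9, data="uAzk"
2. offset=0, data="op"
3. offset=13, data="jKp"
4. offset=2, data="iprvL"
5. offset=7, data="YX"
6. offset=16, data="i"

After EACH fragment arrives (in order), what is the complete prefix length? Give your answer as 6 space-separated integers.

Fragment 1: offset=9 data="uAzk" -> buffer=?????????uAzk???? -> prefix_len=0
Fragment 2: offset=0 data="op" -> buffer=op???????uAzk???? -> prefix_len=2
Fragment 3: offset=13 data="jKp" -> buffer=op???????uAzkjKp? -> prefix_len=2
Fragment 4: offset=2 data="iprvL" -> buffer=opiprvL??uAzkjKp? -> prefix_len=7
Fragment 5: offset=7 data="YX" -> buffer=opiprvLYXuAzkjKp? -> prefix_len=16
Fragment 6: offset=16 data="i" -> buffer=opiprvLYXuAzkjKpi -> prefix_len=17

Answer: 0 2 2 7 16 17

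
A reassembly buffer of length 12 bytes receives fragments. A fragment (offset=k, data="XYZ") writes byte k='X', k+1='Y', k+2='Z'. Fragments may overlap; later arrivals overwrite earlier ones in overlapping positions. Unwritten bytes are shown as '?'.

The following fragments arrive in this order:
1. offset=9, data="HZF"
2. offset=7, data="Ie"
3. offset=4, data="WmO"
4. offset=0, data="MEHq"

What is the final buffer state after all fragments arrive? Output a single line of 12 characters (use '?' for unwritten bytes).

Fragment 1: offset=9 data="HZF" -> buffer=?????????HZF
Fragment 2: offset=7 data="Ie" -> buffer=???????IeHZF
Fragment 3: offset=4 data="WmO" -> buffer=????WmOIeHZF
Fragment 4: offset=0 data="MEHq" -> buffer=MEHqWmOIeHZF

Answer: MEHqWmOIeHZF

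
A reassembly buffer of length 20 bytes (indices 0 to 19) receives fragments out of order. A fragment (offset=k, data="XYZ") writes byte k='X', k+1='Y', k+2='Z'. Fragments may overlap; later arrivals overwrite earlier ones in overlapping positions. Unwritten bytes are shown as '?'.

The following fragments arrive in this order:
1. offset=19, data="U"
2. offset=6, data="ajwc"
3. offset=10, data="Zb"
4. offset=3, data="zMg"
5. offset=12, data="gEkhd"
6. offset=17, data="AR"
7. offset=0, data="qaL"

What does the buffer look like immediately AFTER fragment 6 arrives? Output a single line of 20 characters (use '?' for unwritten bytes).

Fragment 1: offset=19 data="U" -> buffer=???????????????????U
Fragment 2: offset=6 data="ajwc" -> buffer=??????ajwc?????????U
Fragment 3: offset=10 data="Zb" -> buffer=??????ajwcZb???????U
Fragment 4: offset=3 data="zMg" -> buffer=???zMgajwcZb???????U
Fragment 5: offset=12 data="gEkhd" -> buffer=???zMgajwcZbgEkhd??U
Fragment 6: offset=17 data="AR" -> buffer=???zMgajwcZbgEkhdARU

Answer: ???zMgajwcZbgEkhdARU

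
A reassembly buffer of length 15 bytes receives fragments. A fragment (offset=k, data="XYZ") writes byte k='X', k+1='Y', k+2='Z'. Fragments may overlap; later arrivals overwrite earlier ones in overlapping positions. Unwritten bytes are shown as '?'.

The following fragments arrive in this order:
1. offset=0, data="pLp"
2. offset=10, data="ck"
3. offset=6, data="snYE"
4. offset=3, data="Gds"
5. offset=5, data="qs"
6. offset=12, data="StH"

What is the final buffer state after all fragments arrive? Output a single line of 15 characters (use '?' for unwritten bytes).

Fragment 1: offset=0 data="pLp" -> buffer=pLp????????????
Fragment 2: offset=10 data="ck" -> buffer=pLp???????ck???
Fragment 3: offset=6 data="snYE" -> buffer=pLp???snYEck???
Fragment 4: offset=3 data="Gds" -> buffer=pLpGdssnYEck???
Fragment 5: offset=5 data="qs" -> buffer=pLpGdqsnYEck???
Fragment 6: offset=12 data="StH" -> buffer=pLpGdqsnYEckStH

Answer: pLpGdqsnYEckStH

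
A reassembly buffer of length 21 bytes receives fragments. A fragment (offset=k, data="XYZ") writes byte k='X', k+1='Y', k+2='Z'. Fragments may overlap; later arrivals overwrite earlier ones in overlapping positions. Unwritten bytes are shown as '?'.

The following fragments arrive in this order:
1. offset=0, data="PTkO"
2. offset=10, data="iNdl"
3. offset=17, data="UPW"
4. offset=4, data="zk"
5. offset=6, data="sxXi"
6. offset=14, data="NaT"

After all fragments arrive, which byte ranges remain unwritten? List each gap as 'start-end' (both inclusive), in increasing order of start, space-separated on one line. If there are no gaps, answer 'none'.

Answer: 20-20

Derivation:
Fragment 1: offset=0 len=4
Fragment 2: offset=10 len=4
Fragment 3: offset=17 len=3
Fragment 4: offset=4 len=2
Fragment 5: offset=6 len=4
Fragment 6: offset=14 len=3
Gaps: 20-20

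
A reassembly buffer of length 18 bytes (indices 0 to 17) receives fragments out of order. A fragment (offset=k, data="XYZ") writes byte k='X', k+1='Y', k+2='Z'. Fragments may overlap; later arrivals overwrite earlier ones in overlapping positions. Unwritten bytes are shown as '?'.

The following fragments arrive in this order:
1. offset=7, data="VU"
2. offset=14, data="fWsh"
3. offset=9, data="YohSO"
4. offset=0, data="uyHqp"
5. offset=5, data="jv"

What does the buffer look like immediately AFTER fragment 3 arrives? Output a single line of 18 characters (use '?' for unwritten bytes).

Fragment 1: offset=7 data="VU" -> buffer=???????VU?????????
Fragment 2: offset=14 data="fWsh" -> buffer=???????VU?????fWsh
Fragment 3: offset=9 data="YohSO" -> buffer=???????VUYohSOfWsh

Answer: ???????VUYohSOfWsh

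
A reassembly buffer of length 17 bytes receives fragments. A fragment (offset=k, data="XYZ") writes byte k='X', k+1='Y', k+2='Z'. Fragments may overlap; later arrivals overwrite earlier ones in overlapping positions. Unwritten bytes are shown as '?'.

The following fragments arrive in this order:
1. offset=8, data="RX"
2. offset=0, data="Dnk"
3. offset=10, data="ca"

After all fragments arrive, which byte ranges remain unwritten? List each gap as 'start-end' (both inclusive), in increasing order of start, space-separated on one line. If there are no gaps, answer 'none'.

Fragment 1: offset=8 len=2
Fragment 2: offset=0 len=3
Fragment 3: offset=10 len=2
Gaps: 3-7 12-16

Answer: 3-7 12-16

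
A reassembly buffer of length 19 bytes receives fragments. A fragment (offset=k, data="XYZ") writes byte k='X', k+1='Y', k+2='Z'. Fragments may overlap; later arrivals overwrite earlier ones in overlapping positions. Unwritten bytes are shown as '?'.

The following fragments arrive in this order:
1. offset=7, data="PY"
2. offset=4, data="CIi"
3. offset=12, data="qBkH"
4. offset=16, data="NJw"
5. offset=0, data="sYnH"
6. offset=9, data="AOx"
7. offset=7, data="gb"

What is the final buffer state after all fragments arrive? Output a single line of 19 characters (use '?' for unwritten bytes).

Fragment 1: offset=7 data="PY" -> buffer=???????PY??????????
Fragment 2: offset=4 data="CIi" -> buffer=????CIiPY??????????
Fragment 3: offset=12 data="qBkH" -> buffer=????CIiPY???qBkH???
Fragment 4: offset=16 data="NJw" -> buffer=????CIiPY???qBkHNJw
Fragment 5: offset=0 data="sYnH" -> buffer=sYnHCIiPY???qBkHNJw
Fragment 6: offset=9 data="AOx" -> buffer=sYnHCIiPYAOxqBkHNJw
Fragment 7: offset=7 data="gb" -> buffer=sYnHCIigbAOxqBkHNJw

Answer: sYnHCIigbAOxqBkHNJw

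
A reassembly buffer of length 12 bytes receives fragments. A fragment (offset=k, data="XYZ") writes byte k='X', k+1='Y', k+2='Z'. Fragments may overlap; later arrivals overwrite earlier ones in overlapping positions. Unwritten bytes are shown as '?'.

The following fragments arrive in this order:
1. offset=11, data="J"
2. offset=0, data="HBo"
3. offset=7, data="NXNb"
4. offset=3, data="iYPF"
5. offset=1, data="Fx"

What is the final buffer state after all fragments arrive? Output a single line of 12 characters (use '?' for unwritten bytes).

Answer: HFxiYPFNXNbJ

Derivation:
Fragment 1: offset=11 data="J" -> buffer=???????????J
Fragment 2: offset=0 data="HBo" -> buffer=HBo????????J
Fragment 3: offset=7 data="NXNb" -> buffer=HBo????NXNbJ
Fragment 4: offset=3 data="iYPF" -> buffer=HBoiYPFNXNbJ
Fragment 5: offset=1 data="Fx" -> buffer=HFxiYPFNXNbJ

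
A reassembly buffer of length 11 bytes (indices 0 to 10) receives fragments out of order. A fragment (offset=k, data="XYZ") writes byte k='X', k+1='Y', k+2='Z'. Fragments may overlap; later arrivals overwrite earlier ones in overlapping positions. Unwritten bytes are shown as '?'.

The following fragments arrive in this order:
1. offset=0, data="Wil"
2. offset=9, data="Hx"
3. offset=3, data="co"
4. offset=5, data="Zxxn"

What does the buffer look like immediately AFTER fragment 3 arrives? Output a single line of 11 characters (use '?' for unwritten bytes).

Fragment 1: offset=0 data="Wil" -> buffer=Wil????????
Fragment 2: offset=9 data="Hx" -> buffer=Wil??????Hx
Fragment 3: offset=3 data="co" -> buffer=Wilco????Hx

Answer: Wilco????Hx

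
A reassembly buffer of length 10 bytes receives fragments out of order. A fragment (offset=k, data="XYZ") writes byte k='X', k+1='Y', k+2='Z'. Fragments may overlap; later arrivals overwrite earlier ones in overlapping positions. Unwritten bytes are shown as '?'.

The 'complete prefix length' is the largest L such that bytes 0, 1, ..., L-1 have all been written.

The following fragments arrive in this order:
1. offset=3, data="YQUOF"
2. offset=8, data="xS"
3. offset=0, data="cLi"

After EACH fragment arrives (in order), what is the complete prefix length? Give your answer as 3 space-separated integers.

Answer: 0 0 10

Derivation:
Fragment 1: offset=3 data="YQUOF" -> buffer=???YQUOF?? -> prefix_len=0
Fragment 2: offset=8 data="xS" -> buffer=???YQUOFxS -> prefix_len=0
Fragment 3: offset=0 data="cLi" -> buffer=cLiYQUOFxS -> prefix_len=10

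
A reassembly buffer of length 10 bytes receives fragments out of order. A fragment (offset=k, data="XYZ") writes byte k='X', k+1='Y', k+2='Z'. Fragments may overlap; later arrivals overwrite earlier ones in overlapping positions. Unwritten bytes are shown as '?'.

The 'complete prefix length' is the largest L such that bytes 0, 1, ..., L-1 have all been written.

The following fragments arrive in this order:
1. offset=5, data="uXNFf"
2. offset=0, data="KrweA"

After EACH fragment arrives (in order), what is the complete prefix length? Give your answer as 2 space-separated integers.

Answer: 0 10

Derivation:
Fragment 1: offset=5 data="uXNFf" -> buffer=?????uXNFf -> prefix_len=0
Fragment 2: offset=0 data="KrweA" -> buffer=KrweAuXNFf -> prefix_len=10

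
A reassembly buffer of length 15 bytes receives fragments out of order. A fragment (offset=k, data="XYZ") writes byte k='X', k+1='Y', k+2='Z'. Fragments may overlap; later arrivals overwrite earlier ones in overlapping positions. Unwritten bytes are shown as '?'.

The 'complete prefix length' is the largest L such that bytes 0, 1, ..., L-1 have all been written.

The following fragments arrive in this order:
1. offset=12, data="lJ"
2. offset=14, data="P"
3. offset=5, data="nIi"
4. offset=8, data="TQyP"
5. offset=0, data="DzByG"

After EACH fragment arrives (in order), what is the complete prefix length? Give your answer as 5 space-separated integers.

Fragment 1: offset=12 data="lJ" -> buffer=????????????lJ? -> prefix_len=0
Fragment 2: offset=14 data="P" -> buffer=????????????lJP -> prefix_len=0
Fragment 3: offset=5 data="nIi" -> buffer=?????nIi????lJP -> prefix_len=0
Fragment 4: offset=8 data="TQyP" -> buffer=?????nIiTQyPlJP -> prefix_len=0
Fragment 5: offset=0 data="DzByG" -> buffer=DzByGnIiTQyPlJP -> prefix_len=15

Answer: 0 0 0 0 15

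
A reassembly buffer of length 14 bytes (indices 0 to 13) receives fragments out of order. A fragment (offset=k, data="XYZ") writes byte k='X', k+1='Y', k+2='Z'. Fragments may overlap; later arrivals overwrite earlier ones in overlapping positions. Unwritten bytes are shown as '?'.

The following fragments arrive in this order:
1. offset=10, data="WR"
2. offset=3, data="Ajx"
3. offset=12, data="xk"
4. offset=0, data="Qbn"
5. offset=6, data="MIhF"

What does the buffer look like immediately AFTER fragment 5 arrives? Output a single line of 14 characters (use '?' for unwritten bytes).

Answer: QbnAjxMIhFWRxk

Derivation:
Fragment 1: offset=10 data="WR" -> buffer=??????????WR??
Fragment 2: offset=3 data="Ajx" -> buffer=???Ajx????WR??
Fragment 3: offset=12 data="xk" -> buffer=???Ajx????WRxk
Fragment 4: offset=0 data="Qbn" -> buffer=QbnAjx????WRxk
Fragment 5: offset=6 data="MIhF" -> buffer=QbnAjxMIhFWRxk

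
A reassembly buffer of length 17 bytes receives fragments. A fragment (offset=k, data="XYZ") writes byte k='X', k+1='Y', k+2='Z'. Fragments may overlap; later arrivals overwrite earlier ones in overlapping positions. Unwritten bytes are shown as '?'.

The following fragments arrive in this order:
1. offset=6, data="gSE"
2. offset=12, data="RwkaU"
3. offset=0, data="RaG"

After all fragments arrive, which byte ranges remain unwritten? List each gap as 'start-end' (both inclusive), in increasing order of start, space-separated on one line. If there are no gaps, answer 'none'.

Answer: 3-5 9-11

Derivation:
Fragment 1: offset=6 len=3
Fragment 2: offset=12 len=5
Fragment 3: offset=0 len=3
Gaps: 3-5 9-11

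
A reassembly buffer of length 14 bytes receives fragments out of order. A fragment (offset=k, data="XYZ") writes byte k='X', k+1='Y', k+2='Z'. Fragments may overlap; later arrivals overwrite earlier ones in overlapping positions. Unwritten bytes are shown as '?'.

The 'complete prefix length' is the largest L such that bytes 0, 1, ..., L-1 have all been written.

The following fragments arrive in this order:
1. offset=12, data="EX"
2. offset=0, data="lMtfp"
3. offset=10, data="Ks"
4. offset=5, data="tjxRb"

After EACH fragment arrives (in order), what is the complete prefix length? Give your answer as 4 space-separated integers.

Answer: 0 5 5 14

Derivation:
Fragment 1: offset=12 data="EX" -> buffer=????????????EX -> prefix_len=0
Fragment 2: offset=0 data="lMtfp" -> buffer=lMtfp???????EX -> prefix_len=5
Fragment 3: offset=10 data="Ks" -> buffer=lMtfp?????KsEX -> prefix_len=5
Fragment 4: offset=5 data="tjxRb" -> buffer=lMtfptjxRbKsEX -> prefix_len=14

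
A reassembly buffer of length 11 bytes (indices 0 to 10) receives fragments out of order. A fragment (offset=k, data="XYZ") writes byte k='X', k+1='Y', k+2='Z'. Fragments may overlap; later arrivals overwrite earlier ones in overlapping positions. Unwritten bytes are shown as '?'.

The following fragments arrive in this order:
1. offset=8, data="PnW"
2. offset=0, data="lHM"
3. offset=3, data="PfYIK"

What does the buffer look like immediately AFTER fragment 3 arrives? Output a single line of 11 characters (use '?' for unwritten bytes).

Fragment 1: offset=8 data="PnW" -> buffer=????????PnW
Fragment 2: offset=0 data="lHM" -> buffer=lHM?????PnW
Fragment 3: offset=3 data="PfYIK" -> buffer=lHMPfYIKPnW

Answer: lHMPfYIKPnW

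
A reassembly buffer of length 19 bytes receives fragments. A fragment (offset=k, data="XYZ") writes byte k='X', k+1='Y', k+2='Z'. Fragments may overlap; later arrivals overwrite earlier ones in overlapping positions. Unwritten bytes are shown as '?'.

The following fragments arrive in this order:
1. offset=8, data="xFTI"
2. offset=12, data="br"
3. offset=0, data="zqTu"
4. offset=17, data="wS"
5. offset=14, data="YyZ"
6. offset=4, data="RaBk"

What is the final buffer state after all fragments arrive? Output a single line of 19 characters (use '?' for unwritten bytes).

Fragment 1: offset=8 data="xFTI" -> buffer=????????xFTI???????
Fragment 2: offset=12 data="br" -> buffer=????????xFTIbr?????
Fragment 3: offset=0 data="zqTu" -> buffer=zqTu????xFTIbr?????
Fragment 4: offset=17 data="wS" -> buffer=zqTu????xFTIbr???wS
Fragment 5: offset=14 data="YyZ" -> buffer=zqTu????xFTIbrYyZwS
Fragment 6: offset=4 data="RaBk" -> buffer=zqTuRaBkxFTIbrYyZwS

Answer: zqTuRaBkxFTIbrYyZwS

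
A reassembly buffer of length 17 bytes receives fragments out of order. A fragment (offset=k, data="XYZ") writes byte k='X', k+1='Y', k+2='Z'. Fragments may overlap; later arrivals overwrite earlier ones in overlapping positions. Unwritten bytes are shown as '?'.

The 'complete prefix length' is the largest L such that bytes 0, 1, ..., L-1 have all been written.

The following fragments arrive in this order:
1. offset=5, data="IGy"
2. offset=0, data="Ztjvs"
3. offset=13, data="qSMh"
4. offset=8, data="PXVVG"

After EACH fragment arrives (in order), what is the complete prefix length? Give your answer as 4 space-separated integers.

Fragment 1: offset=5 data="IGy" -> buffer=?????IGy????????? -> prefix_len=0
Fragment 2: offset=0 data="Ztjvs" -> buffer=ZtjvsIGy????????? -> prefix_len=8
Fragment 3: offset=13 data="qSMh" -> buffer=ZtjvsIGy?????qSMh -> prefix_len=8
Fragment 4: offset=8 data="PXVVG" -> buffer=ZtjvsIGyPXVVGqSMh -> prefix_len=17

Answer: 0 8 8 17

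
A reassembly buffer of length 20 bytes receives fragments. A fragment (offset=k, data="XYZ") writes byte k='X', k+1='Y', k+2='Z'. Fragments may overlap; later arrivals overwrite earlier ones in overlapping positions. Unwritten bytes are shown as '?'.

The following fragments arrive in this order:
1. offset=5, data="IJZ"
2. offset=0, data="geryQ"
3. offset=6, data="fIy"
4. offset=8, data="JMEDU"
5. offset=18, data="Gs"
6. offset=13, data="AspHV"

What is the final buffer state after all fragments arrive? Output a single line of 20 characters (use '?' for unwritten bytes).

Fragment 1: offset=5 data="IJZ" -> buffer=?????IJZ????????????
Fragment 2: offset=0 data="geryQ" -> buffer=geryQIJZ????????????
Fragment 3: offset=6 data="fIy" -> buffer=geryQIfIy???????????
Fragment 4: offset=8 data="JMEDU" -> buffer=geryQIfIJMEDU???????
Fragment 5: offset=18 data="Gs" -> buffer=geryQIfIJMEDU?????Gs
Fragment 6: offset=13 data="AspHV" -> buffer=geryQIfIJMEDUAspHVGs

Answer: geryQIfIJMEDUAspHVGs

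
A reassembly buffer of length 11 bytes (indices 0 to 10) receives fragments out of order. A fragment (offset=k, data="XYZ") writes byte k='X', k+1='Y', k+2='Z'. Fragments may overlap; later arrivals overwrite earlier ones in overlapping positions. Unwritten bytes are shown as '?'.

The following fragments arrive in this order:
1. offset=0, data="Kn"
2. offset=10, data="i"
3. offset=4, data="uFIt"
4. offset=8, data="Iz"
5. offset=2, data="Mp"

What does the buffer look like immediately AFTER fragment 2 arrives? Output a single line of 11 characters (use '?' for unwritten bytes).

Fragment 1: offset=0 data="Kn" -> buffer=Kn?????????
Fragment 2: offset=10 data="i" -> buffer=Kn????????i

Answer: Kn????????i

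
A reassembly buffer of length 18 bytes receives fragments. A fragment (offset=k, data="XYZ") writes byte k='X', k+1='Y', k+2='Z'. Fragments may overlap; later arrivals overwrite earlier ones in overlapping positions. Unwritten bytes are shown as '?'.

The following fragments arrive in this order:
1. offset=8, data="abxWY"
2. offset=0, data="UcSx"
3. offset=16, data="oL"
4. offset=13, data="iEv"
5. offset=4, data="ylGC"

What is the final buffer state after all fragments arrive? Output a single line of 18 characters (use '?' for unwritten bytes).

Fragment 1: offset=8 data="abxWY" -> buffer=????????abxWY?????
Fragment 2: offset=0 data="UcSx" -> buffer=UcSx????abxWY?????
Fragment 3: offset=16 data="oL" -> buffer=UcSx????abxWY???oL
Fragment 4: offset=13 data="iEv" -> buffer=UcSx????abxWYiEvoL
Fragment 5: offset=4 data="ylGC" -> buffer=UcSxylGCabxWYiEvoL

Answer: UcSxylGCabxWYiEvoL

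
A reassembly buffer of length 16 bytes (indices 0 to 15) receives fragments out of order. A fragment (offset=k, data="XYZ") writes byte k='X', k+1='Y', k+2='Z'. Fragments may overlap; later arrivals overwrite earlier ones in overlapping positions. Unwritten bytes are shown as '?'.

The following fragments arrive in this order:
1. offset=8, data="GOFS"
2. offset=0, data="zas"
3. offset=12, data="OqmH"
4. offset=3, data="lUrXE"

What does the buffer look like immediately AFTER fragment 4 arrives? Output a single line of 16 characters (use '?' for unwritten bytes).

Fragment 1: offset=8 data="GOFS" -> buffer=????????GOFS????
Fragment 2: offset=0 data="zas" -> buffer=zas?????GOFS????
Fragment 3: offset=12 data="OqmH" -> buffer=zas?????GOFSOqmH
Fragment 4: offset=3 data="lUrXE" -> buffer=zaslUrXEGOFSOqmH

Answer: zaslUrXEGOFSOqmH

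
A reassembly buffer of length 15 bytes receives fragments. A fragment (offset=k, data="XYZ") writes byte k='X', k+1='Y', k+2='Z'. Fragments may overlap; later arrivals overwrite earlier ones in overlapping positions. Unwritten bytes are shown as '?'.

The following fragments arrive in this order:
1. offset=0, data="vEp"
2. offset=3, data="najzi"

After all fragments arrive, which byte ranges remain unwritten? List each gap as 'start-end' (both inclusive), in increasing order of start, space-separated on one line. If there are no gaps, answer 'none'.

Answer: 8-14

Derivation:
Fragment 1: offset=0 len=3
Fragment 2: offset=3 len=5
Gaps: 8-14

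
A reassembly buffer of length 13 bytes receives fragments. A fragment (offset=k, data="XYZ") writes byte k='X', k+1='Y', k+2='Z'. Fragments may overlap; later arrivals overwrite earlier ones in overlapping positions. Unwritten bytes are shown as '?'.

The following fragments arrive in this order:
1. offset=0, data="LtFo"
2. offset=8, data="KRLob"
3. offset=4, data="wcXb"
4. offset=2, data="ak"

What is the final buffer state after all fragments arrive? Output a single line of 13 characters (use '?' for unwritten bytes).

Answer: LtakwcXbKRLob

Derivation:
Fragment 1: offset=0 data="LtFo" -> buffer=LtFo?????????
Fragment 2: offset=8 data="KRLob" -> buffer=LtFo????KRLob
Fragment 3: offset=4 data="wcXb" -> buffer=LtFowcXbKRLob
Fragment 4: offset=2 data="ak" -> buffer=LtakwcXbKRLob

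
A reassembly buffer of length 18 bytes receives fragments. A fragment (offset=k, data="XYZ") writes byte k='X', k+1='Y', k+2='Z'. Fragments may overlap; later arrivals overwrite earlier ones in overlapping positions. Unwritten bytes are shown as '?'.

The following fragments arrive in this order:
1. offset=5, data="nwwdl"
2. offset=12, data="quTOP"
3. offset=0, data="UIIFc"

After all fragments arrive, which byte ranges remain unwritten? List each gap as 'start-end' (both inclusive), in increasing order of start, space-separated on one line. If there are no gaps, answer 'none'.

Fragment 1: offset=5 len=5
Fragment 2: offset=12 len=5
Fragment 3: offset=0 len=5
Gaps: 10-11 17-17

Answer: 10-11 17-17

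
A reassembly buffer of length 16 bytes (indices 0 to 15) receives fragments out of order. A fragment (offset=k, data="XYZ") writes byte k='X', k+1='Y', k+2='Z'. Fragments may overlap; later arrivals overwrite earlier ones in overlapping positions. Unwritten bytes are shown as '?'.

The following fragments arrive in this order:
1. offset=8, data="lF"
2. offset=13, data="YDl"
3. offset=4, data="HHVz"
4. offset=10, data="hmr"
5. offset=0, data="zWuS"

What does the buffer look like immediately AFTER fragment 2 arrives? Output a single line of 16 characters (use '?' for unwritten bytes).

Fragment 1: offset=8 data="lF" -> buffer=????????lF??????
Fragment 2: offset=13 data="YDl" -> buffer=????????lF???YDl

Answer: ????????lF???YDl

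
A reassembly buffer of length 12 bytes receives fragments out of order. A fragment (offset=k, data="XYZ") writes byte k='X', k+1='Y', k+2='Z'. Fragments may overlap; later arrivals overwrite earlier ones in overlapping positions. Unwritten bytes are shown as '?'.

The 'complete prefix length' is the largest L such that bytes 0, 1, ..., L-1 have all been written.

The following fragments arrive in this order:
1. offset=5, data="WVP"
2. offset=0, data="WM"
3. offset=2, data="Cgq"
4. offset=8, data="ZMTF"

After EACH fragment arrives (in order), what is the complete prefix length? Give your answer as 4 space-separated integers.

Fragment 1: offset=5 data="WVP" -> buffer=?????WVP???? -> prefix_len=0
Fragment 2: offset=0 data="WM" -> buffer=WM???WVP???? -> prefix_len=2
Fragment 3: offset=2 data="Cgq" -> buffer=WMCgqWVP???? -> prefix_len=8
Fragment 4: offset=8 data="ZMTF" -> buffer=WMCgqWVPZMTF -> prefix_len=12

Answer: 0 2 8 12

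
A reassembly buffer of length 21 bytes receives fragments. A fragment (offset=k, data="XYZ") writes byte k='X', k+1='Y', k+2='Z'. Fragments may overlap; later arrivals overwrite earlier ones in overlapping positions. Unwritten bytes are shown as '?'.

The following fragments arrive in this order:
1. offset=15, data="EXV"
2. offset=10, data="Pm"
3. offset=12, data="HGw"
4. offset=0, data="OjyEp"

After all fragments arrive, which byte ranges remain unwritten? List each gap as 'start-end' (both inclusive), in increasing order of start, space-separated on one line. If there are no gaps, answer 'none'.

Fragment 1: offset=15 len=3
Fragment 2: offset=10 len=2
Fragment 3: offset=12 len=3
Fragment 4: offset=0 len=5
Gaps: 5-9 18-20

Answer: 5-9 18-20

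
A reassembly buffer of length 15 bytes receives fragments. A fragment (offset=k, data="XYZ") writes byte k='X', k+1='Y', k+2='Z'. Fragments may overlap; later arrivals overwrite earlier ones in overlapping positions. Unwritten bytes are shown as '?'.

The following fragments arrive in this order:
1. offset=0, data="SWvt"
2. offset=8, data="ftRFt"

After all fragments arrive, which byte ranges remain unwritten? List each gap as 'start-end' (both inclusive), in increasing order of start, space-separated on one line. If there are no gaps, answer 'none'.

Answer: 4-7 13-14

Derivation:
Fragment 1: offset=0 len=4
Fragment 2: offset=8 len=5
Gaps: 4-7 13-14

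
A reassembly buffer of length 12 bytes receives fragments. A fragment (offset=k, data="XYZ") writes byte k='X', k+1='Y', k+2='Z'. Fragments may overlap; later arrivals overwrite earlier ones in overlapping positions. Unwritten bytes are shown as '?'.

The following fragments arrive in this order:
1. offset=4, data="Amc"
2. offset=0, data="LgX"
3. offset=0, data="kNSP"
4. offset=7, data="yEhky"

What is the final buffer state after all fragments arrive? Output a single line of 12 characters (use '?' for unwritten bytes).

Answer: kNSPAmcyEhky

Derivation:
Fragment 1: offset=4 data="Amc" -> buffer=????Amc?????
Fragment 2: offset=0 data="LgX" -> buffer=LgX?Amc?????
Fragment 3: offset=0 data="kNSP" -> buffer=kNSPAmc?????
Fragment 4: offset=7 data="yEhky" -> buffer=kNSPAmcyEhky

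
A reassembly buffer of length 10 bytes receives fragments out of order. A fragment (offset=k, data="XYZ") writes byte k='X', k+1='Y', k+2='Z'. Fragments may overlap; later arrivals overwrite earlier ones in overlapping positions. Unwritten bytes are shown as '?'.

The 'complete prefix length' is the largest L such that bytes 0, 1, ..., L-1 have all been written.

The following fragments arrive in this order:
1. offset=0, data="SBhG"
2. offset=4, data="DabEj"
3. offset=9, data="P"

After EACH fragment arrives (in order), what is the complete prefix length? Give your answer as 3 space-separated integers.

Answer: 4 9 10

Derivation:
Fragment 1: offset=0 data="SBhG" -> buffer=SBhG?????? -> prefix_len=4
Fragment 2: offset=4 data="DabEj" -> buffer=SBhGDabEj? -> prefix_len=9
Fragment 3: offset=9 data="P" -> buffer=SBhGDabEjP -> prefix_len=10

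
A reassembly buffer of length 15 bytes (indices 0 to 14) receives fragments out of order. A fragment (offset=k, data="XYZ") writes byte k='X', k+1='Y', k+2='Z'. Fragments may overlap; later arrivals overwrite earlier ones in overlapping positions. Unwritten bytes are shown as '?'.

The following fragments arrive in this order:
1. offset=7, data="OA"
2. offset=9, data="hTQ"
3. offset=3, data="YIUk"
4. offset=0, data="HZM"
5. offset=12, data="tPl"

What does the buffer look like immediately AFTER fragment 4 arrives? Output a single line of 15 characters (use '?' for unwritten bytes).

Fragment 1: offset=7 data="OA" -> buffer=???????OA??????
Fragment 2: offset=9 data="hTQ" -> buffer=???????OAhTQ???
Fragment 3: offset=3 data="YIUk" -> buffer=???YIUkOAhTQ???
Fragment 4: offset=0 data="HZM" -> buffer=HZMYIUkOAhTQ???

Answer: HZMYIUkOAhTQ???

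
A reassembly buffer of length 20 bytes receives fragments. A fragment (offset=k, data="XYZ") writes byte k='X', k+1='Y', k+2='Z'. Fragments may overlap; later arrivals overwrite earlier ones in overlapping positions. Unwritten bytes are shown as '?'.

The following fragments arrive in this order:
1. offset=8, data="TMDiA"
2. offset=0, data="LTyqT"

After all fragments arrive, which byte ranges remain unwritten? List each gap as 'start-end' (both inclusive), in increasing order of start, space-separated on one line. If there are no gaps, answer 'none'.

Answer: 5-7 13-19

Derivation:
Fragment 1: offset=8 len=5
Fragment 2: offset=0 len=5
Gaps: 5-7 13-19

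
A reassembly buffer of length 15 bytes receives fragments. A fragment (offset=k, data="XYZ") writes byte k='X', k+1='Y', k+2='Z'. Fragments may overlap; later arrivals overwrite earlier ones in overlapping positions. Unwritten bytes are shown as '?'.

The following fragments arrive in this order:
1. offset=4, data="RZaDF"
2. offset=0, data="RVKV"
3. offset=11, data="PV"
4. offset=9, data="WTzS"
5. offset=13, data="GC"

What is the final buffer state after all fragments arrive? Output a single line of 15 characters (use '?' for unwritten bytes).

Fragment 1: offset=4 data="RZaDF" -> buffer=????RZaDF??????
Fragment 2: offset=0 data="RVKV" -> buffer=RVKVRZaDF??????
Fragment 3: offset=11 data="PV" -> buffer=RVKVRZaDF??PV??
Fragment 4: offset=9 data="WTzS" -> buffer=RVKVRZaDFWTzS??
Fragment 5: offset=13 data="GC" -> buffer=RVKVRZaDFWTzSGC

Answer: RVKVRZaDFWTzSGC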